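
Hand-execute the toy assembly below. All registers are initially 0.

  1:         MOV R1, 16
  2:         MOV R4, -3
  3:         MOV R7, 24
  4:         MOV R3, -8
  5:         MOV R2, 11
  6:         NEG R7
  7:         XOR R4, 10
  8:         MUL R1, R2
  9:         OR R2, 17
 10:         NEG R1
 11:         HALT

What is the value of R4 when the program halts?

-9

after MOV R1, 16: R1=16
after MOV R4, -3: R4=-3
after MOV R7, 24: R7=24
after MOV R3, -8: R3=-8
after MOV R2, 11: R2=11
after NEG R7: R7=-(24)=-24
after XOR R4, 10: R4=(-3)^10=-9
after MUL R1, R2: R1=16*11=176
after OR R2, 17: R2=11|17=27
after NEG R1: R1=-(176)=-176
halt.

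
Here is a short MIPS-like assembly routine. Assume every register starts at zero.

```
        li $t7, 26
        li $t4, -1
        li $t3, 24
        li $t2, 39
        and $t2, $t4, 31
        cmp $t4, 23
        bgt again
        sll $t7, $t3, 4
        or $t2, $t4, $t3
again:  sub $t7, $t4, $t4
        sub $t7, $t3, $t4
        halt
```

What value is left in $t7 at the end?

25

$t7=26
$t4=-1
$t3=24
$t2=39
$t2=(-1)&31=31
cmp $t4, 23  (cmp -1,23)
bgt again: not taken
$t7=24<<4=384
$t2=(-1)|24=-1
$t7=(-1)-(-1)=0
$t7=24-(-1)=25
halt.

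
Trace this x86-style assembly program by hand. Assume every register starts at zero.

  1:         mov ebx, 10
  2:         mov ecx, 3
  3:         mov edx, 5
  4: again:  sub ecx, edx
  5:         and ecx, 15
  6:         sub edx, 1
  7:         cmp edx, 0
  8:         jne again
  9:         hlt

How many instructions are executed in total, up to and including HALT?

mov ebx, 10 → ebx=10
mov ecx, 3 → ecx=3
mov edx, 5 → edx=5
sub ecx, edx → ecx=3-5=-2
and ecx, 15 → ecx=(-2)&15=14
sub edx, 1 → edx=5-1=4
cmp edx, 0  (cmp 4,0)
jne again: taken
sub ecx, edx → ecx=14-4=10
and ecx, 15 → ecx=10&15=10
sub edx, 1 → edx=4-1=3
cmp edx, 0  (cmp 3,0)
jne again: taken
sub ecx, edx → ecx=10-3=7
and ecx, 15 → ecx=7&15=7
sub edx, 1 → edx=3-1=2
cmp edx, 0  (cmp 2,0)
jne again: taken
sub ecx, edx → ecx=7-2=5
and ecx, 15 → ecx=5&15=5
sub edx, 1 → edx=2-1=1
cmp edx, 0  (cmp 1,0)
jne again: taken
sub ecx, edx → ecx=5-1=4
and ecx, 15 → ecx=4&15=4
sub edx, 1 → edx=1-1=0
cmp edx, 0  (cmp 0,0)
jne again: not taken
halt.
Total executed instructions: 29.

29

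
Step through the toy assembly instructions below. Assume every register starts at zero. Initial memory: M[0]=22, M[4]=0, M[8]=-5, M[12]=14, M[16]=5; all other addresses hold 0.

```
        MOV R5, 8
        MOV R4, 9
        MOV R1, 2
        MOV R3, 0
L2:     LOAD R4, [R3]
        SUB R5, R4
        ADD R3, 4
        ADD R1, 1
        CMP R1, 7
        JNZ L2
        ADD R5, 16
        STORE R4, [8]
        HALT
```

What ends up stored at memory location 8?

MOV R5, 8 → R5=8
MOV R4, 9 → R4=9
MOV R1, 2 → R1=2
MOV R3, 0 → R3=0
LOAD R4, [R3] → R4=M[0]=22
SUB R5, R4 → R5=8-22=-14
ADD R3, 4 → R3=0+4=4
ADD R1, 1 → R1=2+1=3
CMP R1, 7  (cmp 3,7)
JNZ L2: taken
LOAD R4, [R3] → R4=M[4]=0
SUB R5, R4 → R5=(-14)-0=-14
ADD R3, 4 → R3=4+4=8
ADD R1, 1 → R1=3+1=4
CMP R1, 7  (cmp 4,7)
JNZ L2: taken
LOAD R4, [R3] → R4=M[8]=-5
SUB R5, R4 → R5=(-14)-(-5)=-9
ADD R3, 4 → R3=8+4=12
ADD R1, 1 → R1=4+1=5
CMP R1, 7  (cmp 5,7)
JNZ L2: taken
LOAD R4, [R3] → R4=M[12]=14
SUB R5, R4 → R5=(-9)-14=-23
ADD R3, 4 → R3=12+4=16
ADD R1, 1 → R1=5+1=6
CMP R1, 7  (cmp 6,7)
JNZ L2: taken
LOAD R4, [R3] → R4=M[16]=5
SUB R5, R4 → R5=(-23)-5=-28
ADD R3, 4 → R3=16+4=20
ADD R1, 1 → R1=6+1=7
CMP R1, 7  (cmp 7,7)
JNZ L2: not taken
ADD R5, 16 → R5=(-28)+16=-12
STORE R4, [8] → M[8]=5
halt.

5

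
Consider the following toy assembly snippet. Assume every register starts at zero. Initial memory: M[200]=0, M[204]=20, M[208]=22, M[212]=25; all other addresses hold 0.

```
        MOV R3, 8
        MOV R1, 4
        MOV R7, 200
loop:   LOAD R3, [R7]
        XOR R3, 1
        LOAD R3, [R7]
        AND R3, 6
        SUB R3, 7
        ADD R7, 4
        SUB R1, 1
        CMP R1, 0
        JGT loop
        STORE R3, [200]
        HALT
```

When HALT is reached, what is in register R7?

R3=8
R1=4
R7=200
R3=M[200]=0
R3=0^1=1
R3=M[200]=0
R3=0&6=0
R3=0-7=-7
R7=200+4=204
R1=4-1=3
CMP R1, 0  (cmp 3,0)
JGT loop: taken
R3=M[204]=20
R3=20^1=21
R3=M[204]=20
R3=20&6=4
R3=4-7=-3
R7=204+4=208
R1=3-1=2
CMP R1, 0  (cmp 2,0)
JGT loop: taken
R3=M[208]=22
R3=22^1=23
R3=M[208]=22
R3=22&6=6
R3=6-7=-1
R7=208+4=212
R1=2-1=1
CMP R1, 0  (cmp 1,0)
JGT loop: taken
R3=M[212]=25
R3=25^1=24
R3=M[212]=25
R3=25&6=0
R3=0-7=-7
R7=212+4=216
R1=1-1=0
CMP R1, 0  (cmp 0,0)
JGT loop: not taken
STORE R3, [200] → M[200]=-7
halt.

216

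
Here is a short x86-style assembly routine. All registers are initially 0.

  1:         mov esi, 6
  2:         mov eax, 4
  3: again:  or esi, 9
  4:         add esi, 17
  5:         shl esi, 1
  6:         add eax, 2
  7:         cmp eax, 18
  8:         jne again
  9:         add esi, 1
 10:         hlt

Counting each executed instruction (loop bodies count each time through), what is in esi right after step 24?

860

after mov esi, 6: esi=6
after mov eax, 4: eax=4
after or esi, 9: esi=6|9=15
after add esi, 17: esi=15+17=32
after shl esi, 1: esi=32<<1=64
after add eax, 2: eax=4+2=6
cmp eax, 18  (cmp 6,18)
jne again: taken
after or esi, 9: esi=64|9=73
after add esi, 17: esi=73+17=90
after shl esi, 1: esi=90<<1=180
after add eax, 2: eax=6+2=8
cmp eax, 18  (cmp 8,18)
jne again: taken
after or esi, 9: esi=180|9=189
after add esi, 17: esi=189+17=206
after shl esi, 1: esi=206<<1=412
after add eax, 2: eax=8+2=10
cmp eax, 18  (cmp 10,18)
jne again: taken
after or esi, 9: esi=412|9=413
after add esi, 17: esi=413+17=430
after shl esi, 1: esi=430<<1=860
after add eax, 2: eax=10+2=12
After step 24: esi = 860.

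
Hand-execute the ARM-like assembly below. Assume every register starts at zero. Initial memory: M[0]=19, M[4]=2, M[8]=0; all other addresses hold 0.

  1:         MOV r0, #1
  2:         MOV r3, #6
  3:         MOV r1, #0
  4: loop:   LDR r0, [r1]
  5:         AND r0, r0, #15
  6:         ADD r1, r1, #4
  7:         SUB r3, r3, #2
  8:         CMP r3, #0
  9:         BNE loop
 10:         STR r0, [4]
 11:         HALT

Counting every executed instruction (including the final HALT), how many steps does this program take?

23

after MOV r0, #1: r0=1
after MOV r3, #6: r3=6
after MOV r1, #0: r1=0
after LDR r0, [r1]: r0=M[0]=19
after AND r0, r0, #15: r0=19&15=3
after ADD r1, r1, #4: r1=0+4=4
after SUB r3, r3, #2: r3=6-2=4
CMP r3, #0  (cmp 4,0)
BNE loop: taken
after LDR r0, [r1]: r0=M[4]=2
after AND r0, r0, #15: r0=2&15=2
after ADD r1, r1, #4: r1=4+4=8
after SUB r3, r3, #2: r3=4-2=2
CMP r3, #0  (cmp 2,0)
BNE loop: taken
after LDR r0, [r1]: r0=M[8]=0
after AND r0, r0, #15: r0=0&15=0
after ADD r1, r1, #4: r1=8+4=12
after SUB r3, r3, #2: r3=2-2=0
CMP r3, #0  (cmp 0,0)
BNE loop: not taken
STR r0, [4] → M[4]=0
halt.
Total executed instructions: 23.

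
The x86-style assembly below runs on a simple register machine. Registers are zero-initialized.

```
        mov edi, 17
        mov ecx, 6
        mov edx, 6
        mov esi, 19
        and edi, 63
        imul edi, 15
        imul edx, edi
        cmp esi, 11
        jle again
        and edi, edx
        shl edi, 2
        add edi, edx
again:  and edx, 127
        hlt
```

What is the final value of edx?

mov edi, 17 → edi=17
mov ecx, 6 → ecx=6
mov edx, 6 → edx=6
mov esi, 19 → esi=19
and edi, 63 → edi=17&63=17
imul edi, 15 → edi=17*15=255
imul edx, edi → edx=6*255=1530
cmp esi, 11  (cmp 19,11)
jle again: not taken
and edi, edx → edi=255&1530=250
shl edi, 2 → edi=250<<2=1000
add edi, edx → edi=1000+1530=2530
and edx, 127 → edx=1530&127=122
halt.

122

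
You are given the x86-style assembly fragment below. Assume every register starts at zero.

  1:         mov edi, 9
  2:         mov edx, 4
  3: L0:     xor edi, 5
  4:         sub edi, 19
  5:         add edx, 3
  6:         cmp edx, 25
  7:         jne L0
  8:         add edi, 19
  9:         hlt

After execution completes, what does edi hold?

mov edi, 9 → edi=9
mov edx, 4 → edx=4
xor edi, 5 → edi=9^5=12
sub edi, 19 → edi=12-19=-7
add edx, 3 → edx=4+3=7
cmp edx, 25  (cmp 7,25)
jne L0: taken
xor edi, 5 → edi=(-7)^5=-4
sub edi, 19 → edi=(-4)-19=-23
add edx, 3 → edx=7+3=10
cmp edx, 25  (cmp 10,25)
jne L0: taken
xor edi, 5 → edi=(-23)^5=-20
sub edi, 19 → edi=(-20)-19=-39
add edx, 3 → edx=10+3=13
cmp edx, 25  (cmp 13,25)
jne L0: taken
xor edi, 5 → edi=(-39)^5=-36
sub edi, 19 → edi=(-36)-19=-55
add edx, 3 → edx=13+3=16
cmp edx, 25  (cmp 16,25)
jne L0: taken
xor edi, 5 → edi=(-55)^5=-52
sub edi, 19 → edi=(-52)-19=-71
add edx, 3 → edx=16+3=19
cmp edx, 25  (cmp 19,25)
jne L0: taken
xor edi, 5 → edi=(-71)^5=-68
sub edi, 19 → edi=(-68)-19=-87
add edx, 3 → edx=19+3=22
cmp edx, 25  (cmp 22,25)
jne L0: taken
xor edi, 5 → edi=(-87)^5=-84
sub edi, 19 → edi=(-84)-19=-103
add edx, 3 → edx=22+3=25
cmp edx, 25  (cmp 25,25)
jne L0: not taken
add edi, 19 → edi=(-103)+19=-84
halt.

-84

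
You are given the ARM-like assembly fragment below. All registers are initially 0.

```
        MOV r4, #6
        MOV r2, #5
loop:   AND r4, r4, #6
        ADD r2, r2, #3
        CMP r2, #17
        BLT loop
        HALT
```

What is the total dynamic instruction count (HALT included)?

19

MOV r4, #6 → r4=6
MOV r2, #5 → r2=5
AND r4, r4, #6 → r4=6&6=6
ADD r2, r2, #3 → r2=5+3=8
CMP r2, #17  (cmp 8,17)
BLT loop: taken
AND r4, r4, #6 → r4=6&6=6
ADD r2, r2, #3 → r2=8+3=11
CMP r2, #17  (cmp 11,17)
BLT loop: taken
AND r4, r4, #6 → r4=6&6=6
ADD r2, r2, #3 → r2=11+3=14
CMP r2, #17  (cmp 14,17)
BLT loop: taken
AND r4, r4, #6 → r4=6&6=6
ADD r2, r2, #3 → r2=14+3=17
CMP r2, #17  (cmp 17,17)
BLT loop: not taken
halt.
Total executed instructions: 19.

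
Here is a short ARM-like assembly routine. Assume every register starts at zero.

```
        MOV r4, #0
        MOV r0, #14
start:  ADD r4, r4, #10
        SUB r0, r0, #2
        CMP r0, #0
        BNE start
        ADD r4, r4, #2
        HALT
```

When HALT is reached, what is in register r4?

MOV r4, #0 → r4=0
MOV r0, #14 → r0=14
ADD r4, r4, #10 → r4=0+10=10
SUB r0, r0, #2 → r0=14-2=12
CMP r0, #0  (cmp 12,0)
BNE start: taken
ADD r4, r4, #10 → r4=10+10=20
SUB r0, r0, #2 → r0=12-2=10
CMP r0, #0  (cmp 10,0)
BNE start: taken
ADD r4, r4, #10 → r4=20+10=30
SUB r0, r0, #2 → r0=10-2=8
CMP r0, #0  (cmp 8,0)
BNE start: taken
ADD r4, r4, #10 → r4=30+10=40
SUB r0, r0, #2 → r0=8-2=6
CMP r0, #0  (cmp 6,0)
BNE start: taken
ADD r4, r4, #10 → r4=40+10=50
SUB r0, r0, #2 → r0=6-2=4
CMP r0, #0  (cmp 4,0)
BNE start: taken
ADD r4, r4, #10 → r4=50+10=60
SUB r0, r0, #2 → r0=4-2=2
CMP r0, #0  (cmp 2,0)
BNE start: taken
ADD r4, r4, #10 → r4=60+10=70
SUB r0, r0, #2 → r0=2-2=0
CMP r0, #0  (cmp 0,0)
BNE start: not taken
ADD r4, r4, #2 → r4=70+2=72
halt.

72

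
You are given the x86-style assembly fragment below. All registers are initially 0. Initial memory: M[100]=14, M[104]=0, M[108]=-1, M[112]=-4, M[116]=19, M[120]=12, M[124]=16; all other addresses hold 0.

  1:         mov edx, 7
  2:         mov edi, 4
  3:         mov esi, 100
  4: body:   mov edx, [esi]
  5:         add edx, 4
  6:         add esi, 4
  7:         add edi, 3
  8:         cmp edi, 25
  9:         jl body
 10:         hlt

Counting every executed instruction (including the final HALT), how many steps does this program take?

mov edx, 7 → edx=7
mov edi, 4 → edi=4
mov esi, 100 → esi=100
mov edx, [esi] → edx=M[100]=14
add edx, 4 → edx=14+4=18
add esi, 4 → esi=100+4=104
add edi, 3 → edi=4+3=7
cmp edi, 25  (cmp 7,25)
jl body: taken
mov edx, [esi] → edx=M[104]=0
add edx, 4 → edx=0+4=4
add esi, 4 → esi=104+4=108
add edi, 3 → edi=7+3=10
cmp edi, 25  (cmp 10,25)
jl body: taken
mov edx, [esi] → edx=M[108]=-1
add edx, 4 → edx=(-1)+4=3
add esi, 4 → esi=108+4=112
add edi, 3 → edi=10+3=13
cmp edi, 25  (cmp 13,25)
jl body: taken
mov edx, [esi] → edx=M[112]=-4
add edx, 4 → edx=(-4)+4=0
add esi, 4 → esi=112+4=116
add edi, 3 → edi=13+3=16
cmp edi, 25  (cmp 16,25)
jl body: taken
mov edx, [esi] → edx=M[116]=19
add edx, 4 → edx=19+4=23
add esi, 4 → esi=116+4=120
add edi, 3 → edi=16+3=19
cmp edi, 25  (cmp 19,25)
jl body: taken
mov edx, [esi] → edx=M[120]=12
add edx, 4 → edx=12+4=16
add esi, 4 → esi=120+4=124
add edi, 3 → edi=19+3=22
cmp edi, 25  (cmp 22,25)
jl body: taken
mov edx, [esi] → edx=M[124]=16
add edx, 4 → edx=16+4=20
add esi, 4 → esi=124+4=128
add edi, 3 → edi=22+3=25
cmp edi, 25  (cmp 25,25)
jl body: not taken
halt.
Total executed instructions: 46.

46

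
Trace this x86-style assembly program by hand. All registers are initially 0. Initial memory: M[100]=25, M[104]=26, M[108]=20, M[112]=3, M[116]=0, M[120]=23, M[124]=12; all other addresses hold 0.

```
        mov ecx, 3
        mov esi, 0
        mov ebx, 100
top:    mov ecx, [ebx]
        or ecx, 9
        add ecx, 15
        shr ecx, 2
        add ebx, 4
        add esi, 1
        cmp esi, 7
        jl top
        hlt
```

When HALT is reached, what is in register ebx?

mov ecx, 3 → ecx=3
mov esi, 0 → esi=0
mov ebx, 100 → ebx=100
mov ecx, [ebx] → ecx=M[100]=25
or ecx, 9 → ecx=25|9=25
add ecx, 15 → ecx=25+15=40
shr ecx, 2 → ecx=40>>2=10
add ebx, 4 → ebx=100+4=104
add esi, 1 → esi=0+1=1
cmp esi, 7  (cmp 1,7)
jl top: taken
mov ecx, [ebx] → ecx=M[104]=26
or ecx, 9 → ecx=26|9=27
add ecx, 15 → ecx=27+15=42
shr ecx, 2 → ecx=42>>2=10
add ebx, 4 → ebx=104+4=108
add esi, 1 → esi=1+1=2
cmp esi, 7  (cmp 2,7)
jl top: taken
mov ecx, [ebx] → ecx=M[108]=20
or ecx, 9 → ecx=20|9=29
add ecx, 15 → ecx=29+15=44
shr ecx, 2 → ecx=44>>2=11
add ebx, 4 → ebx=108+4=112
add esi, 1 → esi=2+1=3
cmp esi, 7  (cmp 3,7)
jl top: taken
mov ecx, [ebx] → ecx=M[112]=3
or ecx, 9 → ecx=3|9=11
add ecx, 15 → ecx=11+15=26
shr ecx, 2 → ecx=26>>2=6
add ebx, 4 → ebx=112+4=116
add esi, 1 → esi=3+1=4
cmp esi, 7  (cmp 4,7)
jl top: taken
mov ecx, [ebx] → ecx=M[116]=0
or ecx, 9 → ecx=0|9=9
add ecx, 15 → ecx=9+15=24
shr ecx, 2 → ecx=24>>2=6
add ebx, 4 → ebx=116+4=120
add esi, 1 → esi=4+1=5
cmp esi, 7  (cmp 5,7)
jl top: taken
mov ecx, [ebx] → ecx=M[120]=23
or ecx, 9 → ecx=23|9=31
add ecx, 15 → ecx=31+15=46
shr ecx, 2 → ecx=46>>2=11
add ebx, 4 → ebx=120+4=124
add esi, 1 → esi=5+1=6
cmp esi, 7  (cmp 6,7)
jl top: taken
mov ecx, [ebx] → ecx=M[124]=12
or ecx, 9 → ecx=12|9=13
add ecx, 15 → ecx=13+15=28
shr ecx, 2 → ecx=28>>2=7
add ebx, 4 → ebx=124+4=128
add esi, 1 → esi=6+1=7
cmp esi, 7  (cmp 7,7)
jl top: not taken
halt.

128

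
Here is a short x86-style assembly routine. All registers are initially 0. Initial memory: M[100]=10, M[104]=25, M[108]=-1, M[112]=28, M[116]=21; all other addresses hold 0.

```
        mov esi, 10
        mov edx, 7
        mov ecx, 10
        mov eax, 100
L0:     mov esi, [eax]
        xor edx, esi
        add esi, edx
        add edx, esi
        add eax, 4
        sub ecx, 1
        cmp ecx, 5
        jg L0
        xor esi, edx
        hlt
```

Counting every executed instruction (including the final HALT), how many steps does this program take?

46

esi=10
edx=7
ecx=10
eax=100
esi=M[100]=10
edx=7^10=13
esi=10+13=23
edx=13+23=36
eax=100+4=104
ecx=10-1=9
cmp ecx, 5  (cmp 9,5)
jg L0: taken
esi=M[104]=25
edx=36^25=61
esi=25+61=86
edx=61+86=147
eax=104+4=108
ecx=9-1=8
cmp ecx, 5  (cmp 8,5)
jg L0: taken
esi=M[108]=-1
edx=147^(-1)=-148
esi=(-1)+(-148)=-149
edx=(-148)+(-149)=-297
eax=108+4=112
ecx=8-1=7
cmp ecx, 5  (cmp 7,5)
jg L0: taken
esi=M[112]=28
edx=(-297)^28=-309
esi=28+(-309)=-281
edx=(-309)+(-281)=-590
eax=112+4=116
ecx=7-1=6
cmp ecx, 5  (cmp 6,5)
jg L0: taken
esi=M[116]=21
edx=(-590)^21=-601
esi=21+(-601)=-580
edx=(-601)+(-580)=-1181
eax=116+4=120
ecx=6-1=5
cmp ecx, 5  (cmp 5,5)
jg L0: not taken
esi=(-580)^(-1181)=1759
halt.
Total executed instructions: 46.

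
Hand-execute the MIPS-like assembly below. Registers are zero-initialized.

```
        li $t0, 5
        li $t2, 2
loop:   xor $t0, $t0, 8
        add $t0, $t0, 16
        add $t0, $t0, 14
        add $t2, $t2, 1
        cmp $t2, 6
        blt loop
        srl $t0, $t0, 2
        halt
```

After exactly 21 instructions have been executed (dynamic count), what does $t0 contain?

111

after li $t0, 5: $t0=5
after li $t2, 2: $t2=2
after xor $t0, $t0, 8: $t0=5^8=13
after add $t0, $t0, 16: $t0=13+16=29
after add $t0, $t0, 14: $t0=29+14=43
after add $t2, $t2, 1: $t2=2+1=3
cmp $t2, 6  (cmp 3,6)
blt loop: taken
after xor $t0, $t0, 8: $t0=43^8=35
after add $t0, $t0, 16: $t0=35+16=51
after add $t0, $t0, 14: $t0=51+14=65
after add $t2, $t2, 1: $t2=3+1=4
cmp $t2, 6  (cmp 4,6)
blt loop: taken
after xor $t0, $t0, 8: $t0=65^8=73
after add $t0, $t0, 16: $t0=73+16=89
after add $t0, $t0, 14: $t0=89+14=103
after add $t2, $t2, 1: $t2=4+1=5
cmp $t2, 6  (cmp 5,6)
blt loop: taken
after xor $t0, $t0, 8: $t0=103^8=111
After step 21: $t0 = 111.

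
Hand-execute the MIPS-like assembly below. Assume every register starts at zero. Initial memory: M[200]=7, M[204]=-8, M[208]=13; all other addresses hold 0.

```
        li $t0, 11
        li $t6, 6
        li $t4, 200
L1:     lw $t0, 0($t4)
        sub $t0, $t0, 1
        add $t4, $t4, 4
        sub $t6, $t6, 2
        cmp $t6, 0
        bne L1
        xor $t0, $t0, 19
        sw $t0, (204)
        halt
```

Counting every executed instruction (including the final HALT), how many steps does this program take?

after li $t0, 11: $t0=11
after li $t6, 6: $t6=6
after li $t4, 200: $t4=200
after lw $t0, 0($t4): $t0=M[200]=7
after sub $t0, $t0, 1: $t0=7-1=6
after add $t4, $t4, 4: $t4=200+4=204
after sub $t6, $t6, 2: $t6=6-2=4
cmp $t6, 0  (cmp 4,0)
bne L1: taken
after lw $t0, 0($t4): $t0=M[204]=-8
after sub $t0, $t0, 1: $t0=(-8)-1=-9
after add $t4, $t4, 4: $t4=204+4=208
after sub $t6, $t6, 2: $t6=4-2=2
cmp $t6, 0  (cmp 2,0)
bne L1: taken
after lw $t0, 0($t4): $t0=M[208]=13
after sub $t0, $t0, 1: $t0=13-1=12
after add $t4, $t4, 4: $t4=208+4=212
after sub $t6, $t6, 2: $t6=2-2=0
cmp $t6, 0  (cmp 0,0)
bne L1: not taken
after xor $t0, $t0, 19: $t0=12^19=31
sw $t0, (204) → M[204]=31
halt.
Total executed instructions: 24.

24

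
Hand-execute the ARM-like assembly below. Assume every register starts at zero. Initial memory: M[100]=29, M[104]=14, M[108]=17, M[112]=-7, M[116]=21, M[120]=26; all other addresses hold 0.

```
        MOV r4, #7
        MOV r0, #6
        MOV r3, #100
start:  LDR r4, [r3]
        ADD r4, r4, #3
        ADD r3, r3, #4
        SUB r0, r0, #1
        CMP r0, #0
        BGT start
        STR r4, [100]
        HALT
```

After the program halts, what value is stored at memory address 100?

29

after MOV r4, #7: r4=7
after MOV r0, #6: r0=6
after MOV r3, #100: r3=100
after LDR r4, [r3]: r4=M[100]=29
after ADD r4, r4, #3: r4=29+3=32
after ADD r3, r3, #4: r3=100+4=104
after SUB r0, r0, #1: r0=6-1=5
CMP r0, #0  (cmp 5,0)
BGT start: taken
after LDR r4, [r3]: r4=M[104]=14
after ADD r4, r4, #3: r4=14+3=17
after ADD r3, r3, #4: r3=104+4=108
after SUB r0, r0, #1: r0=5-1=4
CMP r0, #0  (cmp 4,0)
BGT start: taken
after LDR r4, [r3]: r4=M[108]=17
after ADD r4, r4, #3: r4=17+3=20
after ADD r3, r3, #4: r3=108+4=112
after SUB r0, r0, #1: r0=4-1=3
CMP r0, #0  (cmp 3,0)
BGT start: taken
after LDR r4, [r3]: r4=M[112]=-7
after ADD r4, r4, #3: r4=(-7)+3=-4
after ADD r3, r3, #4: r3=112+4=116
after SUB r0, r0, #1: r0=3-1=2
CMP r0, #0  (cmp 2,0)
BGT start: taken
after LDR r4, [r3]: r4=M[116]=21
after ADD r4, r4, #3: r4=21+3=24
after ADD r3, r3, #4: r3=116+4=120
after SUB r0, r0, #1: r0=2-1=1
CMP r0, #0  (cmp 1,0)
BGT start: taken
after LDR r4, [r3]: r4=M[120]=26
after ADD r4, r4, #3: r4=26+3=29
after ADD r3, r3, #4: r3=120+4=124
after SUB r0, r0, #1: r0=1-1=0
CMP r0, #0  (cmp 0,0)
BGT start: not taken
STR r4, [100] → M[100]=29
halt.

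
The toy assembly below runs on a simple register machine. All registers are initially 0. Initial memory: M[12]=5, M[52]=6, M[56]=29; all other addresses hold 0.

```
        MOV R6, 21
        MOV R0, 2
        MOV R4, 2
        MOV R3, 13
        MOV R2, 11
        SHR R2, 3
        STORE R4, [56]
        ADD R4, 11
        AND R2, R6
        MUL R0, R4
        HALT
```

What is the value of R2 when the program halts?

after MOV R6, 21: R6=21
after MOV R0, 2: R0=2
after MOV R4, 2: R4=2
after MOV R3, 13: R3=13
after MOV R2, 11: R2=11
after SHR R2, 3: R2=11>>3=1
STORE R4, [56] → M[56]=2
after ADD R4, 11: R4=2+11=13
after AND R2, R6: R2=1&21=1
after MUL R0, R4: R0=2*13=26
halt.

1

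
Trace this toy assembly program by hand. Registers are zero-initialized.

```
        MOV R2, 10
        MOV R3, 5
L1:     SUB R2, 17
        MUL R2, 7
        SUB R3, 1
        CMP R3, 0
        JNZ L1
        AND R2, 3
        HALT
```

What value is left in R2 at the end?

R2=10
R3=5
R2=10-17=-7
R2=(-7)*7=-49
R3=5-1=4
CMP R3, 0  (cmp 4,0)
JNZ L1: taken
R2=(-49)-17=-66
R2=(-66)*7=-462
R3=4-1=3
CMP R3, 0  (cmp 3,0)
JNZ L1: taken
R2=(-462)-17=-479
R2=(-479)*7=-3353
R3=3-1=2
CMP R3, 0  (cmp 2,0)
JNZ L1: taken
R2=(-3353)-17=-3370
R2=(-3370)*7=-23590
R3=2-1=1
CMP R3, 0  (cmp 1,0)
JNZ L1: taken
R2=(-23590)-17=-23607
R2=(-23607)*7=-165249
R3=1-1=0
CMP R3, 0  (cmp 0,0)
JNZ L1: not taken
R2=(-165249)&3=3
halt.

3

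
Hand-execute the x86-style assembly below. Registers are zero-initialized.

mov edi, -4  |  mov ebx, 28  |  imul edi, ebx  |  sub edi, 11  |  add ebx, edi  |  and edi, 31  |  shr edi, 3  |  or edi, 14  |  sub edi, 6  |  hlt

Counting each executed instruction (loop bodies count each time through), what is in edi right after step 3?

-112

edi=-4
ebx=28
edi=(-4)*28=-112
After step 3: edi = -112.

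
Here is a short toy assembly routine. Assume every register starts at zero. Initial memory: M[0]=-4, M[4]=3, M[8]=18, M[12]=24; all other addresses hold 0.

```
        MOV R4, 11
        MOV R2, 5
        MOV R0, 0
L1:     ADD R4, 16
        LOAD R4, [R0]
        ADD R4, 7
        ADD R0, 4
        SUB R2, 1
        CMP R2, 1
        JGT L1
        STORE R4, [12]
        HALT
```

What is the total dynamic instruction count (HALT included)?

33

MOV R4, 11 → R4=11
MOV R2, 5 → R2=5
MOV R0, 0 → R0=0
ADD R4, 16 → R4=11+16=27
LOAD R4, [R0] → R4=M[0]=-4
ADD R4, 7 → R4=(-4)+7=3
ADD R0, 4 → R0=0+4=4
SUB R2, 1 → R2=5-1=4
CMP R2, 1  (cmp 4,1)
JGT L1: taken
ADD R4, 16 → R4=3+16=19
LOAD R4, [R0] → R4=M[4]=3
ADD R4, 7 → R4=3+7=10
ADD R0, 4 → R0=4+4=8
SUB R2, 1 → R2=4-1=3
CMP R2, 1  (cmp 3,1)
JGT L1: taken
ADD R4, 16 → R4=10+16=26
LOAD R4, [R0] → R4=M[8]=18
ADD R4, 7 → R4=18+7=25
ADD R0, 4 → R0=8+4=12
SUB R2, 1 → R2=3-1=2
CMP R2, 1  (cmp 2,1)
JGT L1: taken
ADD R4, 16 → R4=25+16=41
LOAD R4, [R0] → R4=M[12]=24
ADD R4, 7 → R4=24+7=31
ADD R0, 4 → R0=12+4=16
SUB R2, 1 → R2=2-1=1
CMP R2, 1  (cmp 1,1)
JGT L1: not taken
STORE R4, [12] → M[12]=31
halt.
Total executed instructions: 33.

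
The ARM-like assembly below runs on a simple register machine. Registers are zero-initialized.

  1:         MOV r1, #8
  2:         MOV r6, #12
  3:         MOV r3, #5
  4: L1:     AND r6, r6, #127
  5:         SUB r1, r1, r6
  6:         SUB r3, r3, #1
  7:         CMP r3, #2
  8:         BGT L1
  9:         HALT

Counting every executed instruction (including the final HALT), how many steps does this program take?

MOV r1, #8 → r1=8
MOV r6, #12 → r6=12
MOV r3, #5 → r3=5
AND r6, r6, #127 → r6=12&127=12
SUB r1, r1, r6 → r1=8-12=-4
SUB r3, r3, #1 → r3=5-1=4
CMP r3, #2  (cmp 4,2)
BGT L1: taken
AND r6, r6, #127 → r6=12&127=12
SUB r1, r1, r6 → r1=(-4)-12=-16
SUB r3, r3, #1 → r3=4-1=3
CMP r3, #2  (cmp 3,2)
BGT L1: taken
AND r6, r6, #127 → r6=12&127=12
SUB r1, r1, r6 → r1=(-16)-12=-28
SUB r3, r3, #1 → r3=3-1=2
CMP r3, #2  (cmp 2,2)
BGT L1: not taken
halt.
Total executed instructions: 19.

19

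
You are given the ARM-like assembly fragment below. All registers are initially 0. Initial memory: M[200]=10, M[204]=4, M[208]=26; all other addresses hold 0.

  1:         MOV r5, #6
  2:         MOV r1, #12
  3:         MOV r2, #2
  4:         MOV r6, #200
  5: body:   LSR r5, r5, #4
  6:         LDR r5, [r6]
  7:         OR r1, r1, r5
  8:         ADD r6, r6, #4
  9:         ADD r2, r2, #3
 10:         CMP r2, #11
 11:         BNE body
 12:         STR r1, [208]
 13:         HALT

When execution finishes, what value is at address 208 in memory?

r5=6
r1=12
r2=2
r6=200
r5=6>>4=0
r5=M[200]=10
r1=12|10=14
r6=200+4=204
r2=2+3=5
CMP r2, #11  (cmp 5,11)
BNE body: taken
r5=10>>4=0
r5=M[204]=4
r1=14|4=14
r6=204+4=208
r2=5+3=8
CMP r2, #11  (cmp 8,11)
BNE body: taken
r5=4>>4=0
r5=M[208]=26
r1=14|26=30
r6=208+4=212
r2=8+3=11
CMP r2, #11  (cmp 11,11)
BNE body: not taken
STR r1, [208] → M[208]=30
halt.

30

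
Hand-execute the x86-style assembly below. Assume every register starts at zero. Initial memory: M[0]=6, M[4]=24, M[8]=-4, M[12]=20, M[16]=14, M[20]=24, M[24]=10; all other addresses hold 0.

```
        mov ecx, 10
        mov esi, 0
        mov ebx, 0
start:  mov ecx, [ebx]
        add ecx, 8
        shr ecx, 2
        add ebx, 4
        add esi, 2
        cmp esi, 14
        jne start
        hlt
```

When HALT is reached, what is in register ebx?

28

mov ecx, 10 → ecx=10
mov esi, 0 → esi=0
mov ebx, 0 → ebx=0
mov ecx, [ebx] → ecx=M[0]=6
add ecx, 8 → ecx=6+8=14
shr ecx, 2 → ecx=14>>2=3
add ebx, 4 → ebx=0+4=4
add esi, 2 → esi=0+2=2
cmp esi, 14  (cmp 2,14)
jne start: taken
mov ecx, [ebx] → ecx=M[4]=24
add ecx, 8 → ecx=24+8=32
shr ecx, 2 → ecx=32>>2=8
add ebx, 4 → ebx=4+4=8
add esi, 2 → esi=2+2=4
cmp esi, 14  (cmp 4,14)
jne start: taken
mov ecx, [ebx] → ecx=M[8]=-4
add ecx, 8 → ecx=(-4)+8=4
shr ecx, 2 → ecx=4>>2=1
add ebx, 4 → ebx=8+4=12
add esi, 2 → esi=4+2=6
cmp esi, 14  (cmp 6,14)
jne start: taken
mov ecx, [ebx] → ecx=M[12]=20
add ecx, 8 → ecx=20+8=28
shr ecx, 2 → ecx=28>>2=7
add ebx, 4 → ebx=12+4=16
add esi, 2 → esi=6+2=8
cmp esi, 14  (cmp 8,14)
jne start: taken
mov ecx, [ebx] → ecx=M[16]=14
add ecx, 8 → ecx=14+8=22
shr ecx, 2 → ecx=22>>2=5
add ebx, 4 → ebx=16+4=20
add esi, 2 → esi=8+2=10
cmp esi, 14  (cmp 10,14)
jne start: taken
mov ecx, [ebx] → ecx=M[20]=24
add ecx, 8 → ecx=24+8=32
shr ecx, 2 → ecx=32>>2=8
add ebx, 4 → ebx=20+4=24
add esi, 2 → esi=10+2=12
cmp esi, 14  (cmp 12,14)
jne start: taken
mov ecx, [ebx] → ecx=M[24]=10
add ecx, 8 → ecx=10+8=18
shr ecx, 2 → ecx=18>>2=4
add ebx, 4 → ebx=24+4=28
add esi, 2 → esi=12+2=14
cmp esi, 14  (cmp 14,14)
jne start: not taken
halt.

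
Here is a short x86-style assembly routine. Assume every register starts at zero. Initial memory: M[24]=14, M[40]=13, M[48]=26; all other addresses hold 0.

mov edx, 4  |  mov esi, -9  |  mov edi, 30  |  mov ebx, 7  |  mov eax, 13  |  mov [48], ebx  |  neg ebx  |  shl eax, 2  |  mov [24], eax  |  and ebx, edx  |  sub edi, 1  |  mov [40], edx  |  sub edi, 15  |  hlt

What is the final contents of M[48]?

7

after mov edx, 4: edx=4
after mov esi, -9: esi=-9
after mov edi, 30: edi=30
after mov ebx, 7: ebx=7
after mov eax, 13: eax=13
mov [48], ebx → M[48]=7
after neg ebx: ebx=-(7)=-7
after shl eax, 2: eax=13<<2=52
mov [24], eax → M[24]=52
after and ebx, edx: ebx=(-7)&4=0
after sub edi, 1: edi=30-1=29
mov [40], edx → M[40]=4
after sub edi, 15: edi=29-15=14
halt.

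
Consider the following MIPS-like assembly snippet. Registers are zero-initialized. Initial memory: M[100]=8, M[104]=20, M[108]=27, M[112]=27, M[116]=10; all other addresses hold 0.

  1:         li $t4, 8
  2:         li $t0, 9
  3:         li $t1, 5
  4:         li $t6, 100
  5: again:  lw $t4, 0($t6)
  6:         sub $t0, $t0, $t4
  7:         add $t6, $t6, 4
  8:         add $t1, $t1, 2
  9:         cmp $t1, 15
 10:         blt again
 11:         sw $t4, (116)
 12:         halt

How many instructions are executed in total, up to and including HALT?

36

li $t4, 8 → $t4=8
li $t0, 9 → $t0=9
li $t1, 5 → $t1=5
li $t6, 100 → $t6=100
lw $t4, 0($t6) → $t4=M[100]=8
sub $t0, $t0, $t4 → $t0=9-8=1
add $t6, $t6, 4 → $t6=100+4=104
add $t1, $t1, 2 → $t1=5+2=7
cmp $t1, 15  (cmp 7,15)
blt again: taken
lw $t4, 0($t6) → $t4=M[104]=20
sub $t0, $t0, $t4 → $t0=1-20=-19
add $t6, $t6, 4 → $t6=104+4=108
add $t1, $t1, 2 → $t1=7+2=9
cmp $t1, 15  (cmp 9,15)
blt again: taken
lw $t4, 0($t6) → $t4=M[108]=27
sub $t0, $t0, $t4 → $t0=(-19)-27=-46
add $t6, $t6, 4 → $t6=108+4=112
add $t1, $t1, 2 → $t1=9+2=11
cmp $t1, 15  (cmp 11,15)
blt again: taken
lw $t4, 0($t6) → $t4=M[112]=27
sub $t0, $t0, $t4 → $t0=(-46)-27=-73
add $t6, $t6, 4 → $t6=112+4=116
add $t1, $t1, 2 → $t1=11+2=13
cmp $t1, 15  (cmp 13,15)
blt again: taken
lw $t4, 0($t6) → $t4=M[116]=10
sub $t0, $t0, $t4 → $t0=(-73)-10=-83
add $t6, $t6, 4 → $t6=116+4=120
add $t1, $t1, 2 → $t1=13+2=15
cmp $t1, 15  (cmp 15,15)
blt again: not taken
sw $t4, (116) → M[116]=10
halt.
Total executed instructions: 36.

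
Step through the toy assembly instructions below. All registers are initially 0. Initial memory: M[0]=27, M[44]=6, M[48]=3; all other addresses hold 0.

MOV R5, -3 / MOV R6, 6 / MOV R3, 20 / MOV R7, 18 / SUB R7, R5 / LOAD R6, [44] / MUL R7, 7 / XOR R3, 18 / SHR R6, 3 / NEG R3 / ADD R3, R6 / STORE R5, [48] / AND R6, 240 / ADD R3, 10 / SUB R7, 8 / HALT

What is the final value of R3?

MOV R5, -3 → R5=-3
MOV R6, 6 → R6=6
MOV R3, 20 → R3=20
MOV R7, 18 → R7=18
SUB R7, R5 → R7=18-(-3)=21
LOAD R6, [44] → R6=M[44]=6
MUL R7, 7 → R7=21*7=147
XOR R3, 18 → R3=20^18=6
SHR R6, 3 → R6=6>>3=0
NEG R3 → R3=-(6)=-6
ADD R3, R6 → R3=(-6)+0=-6
STORE R5, [48] → M[48]=-3
AND R6, 240 → R6=0&240=0
ADD R3, 10 → R3=(-6)+10=4
SUB R7, 8 → R7=147-8=139
halt.

4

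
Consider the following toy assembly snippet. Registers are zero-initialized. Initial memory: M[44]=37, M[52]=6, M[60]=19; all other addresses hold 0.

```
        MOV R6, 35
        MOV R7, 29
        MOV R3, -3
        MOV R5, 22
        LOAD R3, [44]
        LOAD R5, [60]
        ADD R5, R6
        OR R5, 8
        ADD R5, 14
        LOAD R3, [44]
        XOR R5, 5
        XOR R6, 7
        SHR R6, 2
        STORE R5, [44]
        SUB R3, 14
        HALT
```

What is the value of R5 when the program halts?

R6=35
R7=29
R3=-3
R5=22
R3=M[44]=37
R5=M[60]=19
R5=19+35=54
R5=54|8=62
R5=62+14=76
R3=M[44]=37
R5=76^5=73
R6=35^7=36
R6=36>>2=9
STORE R5, [44] → M[44]=73
R3=37-14=23
halt.

73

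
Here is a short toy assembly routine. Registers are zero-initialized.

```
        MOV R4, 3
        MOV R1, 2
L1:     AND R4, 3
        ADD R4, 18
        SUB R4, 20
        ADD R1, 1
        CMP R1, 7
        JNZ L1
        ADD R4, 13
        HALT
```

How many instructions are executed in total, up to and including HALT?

R4=3
R1=2
R4=3&3=3
R4=3+18=21
R4=21-20=1
R1=2+1=3
CMP R1, 7  (cmp 3,7)
JNZ L1: taken
R4=1&3=1
R4=1+18=19
R4=19-20=-1
R1=3+1=4
CMP R1, 7  (cmp 4,7)
JNZ L1: taken
R4=(-1)&3=3
R4=3+18=21
R4=21-20=1
R1=4+1=5
CMP R1, 7  (cmp 5,7)
JNZ L1: taken
R4=1&3=1
R4=1+18=19
R4=19-20=-1
R1=5+1=6
CMP R1, 7  (cmp 6,7)
JNZ L1: taken
R4=(-1)&3=3
R4=3+18=21
R4=21-20=1
R1=6+1=7
CMP R1, 7  (cmp 7,7)
JNZ L1: not taken
R4=1+13=14
halt.
Total executed instructions: 34.

34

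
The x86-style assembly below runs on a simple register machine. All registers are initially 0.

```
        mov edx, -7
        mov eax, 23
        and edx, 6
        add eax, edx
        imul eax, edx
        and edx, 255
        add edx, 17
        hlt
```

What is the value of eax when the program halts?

0

after mov edx, -7: edx=-7
after mov eax, 23: eax=23
after and edx, 6: edx=(-7)&6=0
after add eax, edx: eax=23+0=23
after imul eax, edx: eax=23*0=0
after and edx, 255: edx=0&255=0
after add edx, 17: edx=0+17=17
halt.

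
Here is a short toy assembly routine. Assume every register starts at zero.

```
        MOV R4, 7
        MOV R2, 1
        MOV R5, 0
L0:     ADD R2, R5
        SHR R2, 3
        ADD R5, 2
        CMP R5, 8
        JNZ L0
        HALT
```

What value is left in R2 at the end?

0

after MOV R4, 7: R4=7
after MOV R2, 1: R2=1
after MOV R5, 0: R5=0
after ADD R2, R5: R2=1+0=1
after SHR R2, 3: R2=1>>3=0
after ADD R5, 2: R5=0+2=2
CMP R5, 8  (cmp 2,8)
JNZ L0: taken
after ADD R2, R5: R2=0+2=2
after SHR R2, 3: R2=2>>3=0
after ADD R5, 2: R5=2+2=4
CMP R5, 8  (cmp 4,8)
JNZ L0: taken
after ADD R2, R5: R2=0+4=4
after SHR R2, 3: R2=4>>3=0
after ADD R5, 2: R5=4+2=6
CMP R5, 8  (cmp 6,8)
JNZ L0: taken
after ADD R2, R5: R2=0+6=6
after SHR R2, 3: R2=6>>3=0
after ADD R5, 2: R5=6+2=8
CMP R5, 8  (cmp 8,8)
JNZ L0: not taken
halt.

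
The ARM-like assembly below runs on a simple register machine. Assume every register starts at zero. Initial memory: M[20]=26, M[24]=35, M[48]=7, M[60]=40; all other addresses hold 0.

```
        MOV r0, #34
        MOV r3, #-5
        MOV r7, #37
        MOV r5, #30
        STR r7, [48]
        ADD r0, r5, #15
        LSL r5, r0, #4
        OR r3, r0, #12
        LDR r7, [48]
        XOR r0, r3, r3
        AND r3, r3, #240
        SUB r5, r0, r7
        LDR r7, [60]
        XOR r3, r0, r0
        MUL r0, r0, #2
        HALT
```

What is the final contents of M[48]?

MOV r0, #34 → r0=34
MOV r3, #-5 → r3=-5
MOV r7, #37 → r7=37
MOV r5, #30 → r5=30
STR r7, [48] → M[48]=37
ADD r0, r5, #15 → r0=30+15=45
LSL r5, r0, #4 → r5=45<<4=720
OR r3, r0, #12 → r3=45|12=45
LDR r7, [48] → r7=M[48]=37
XOR r0, r3, r3 → r0=45^45=0
AND r3, r3, #240 → r3=45&240=32
SUB r5, r0, r7 → r5=0-37=-37
LDR r7, [60] → r7=M[60]=40
XOR r3, r0, r0 → r3=0^0=0
MUL r0, r0, #2 → r0=0*2=0
halt.

37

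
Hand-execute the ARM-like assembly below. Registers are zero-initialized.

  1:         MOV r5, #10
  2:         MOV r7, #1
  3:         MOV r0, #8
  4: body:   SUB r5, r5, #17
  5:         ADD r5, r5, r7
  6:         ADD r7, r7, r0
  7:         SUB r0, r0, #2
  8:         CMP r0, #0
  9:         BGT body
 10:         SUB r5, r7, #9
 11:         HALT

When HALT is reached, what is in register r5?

MOV r5, #10 → r5=10
MOV r7, #1 → r7=1
MOV r0, #8 → r0=8
SUB r5, r5, #17 → r5=10-17=-7
ADD r5, r5, r7 → r5=(-7)+1=-6
ADD r7, r7, r0 → r7=1+8=9
SUB r0, r0, #2 → r0=8-2=6
CMP r0, #0  (cmp 6,0)
BGT body: taken
SUB r5, r5, #17 → r5=(-6)-17=-23
ADD r5, r5, r7 → r5=(-23)+9=-14
ADD r7, r7, r0 → r7=9+6=15
SUB r0, r0, #2 → r0=6-2=4
CMP r0, #0  (cmp 4,0)
BGT body: taken
SUB r5, r5, #17 → r5=(-14)-17=-31
ADD r5, r5, r7 → r5=(-31)+15=-16
ADD r7, r7, r0 → r7=15+4=19
SUB r0, r0, #2 → r0=4-2=2
CMP r0, #0  (cmp 2,0)
BGT body: taken
SUB r5, r5, #17 → r5=(-16)-17=-33
ADD r5, r5, r7 → r5=(-33)+19=-14
ADD r7, r7, r0 → r7=19+2=21
SUB r0, r0, #2 → r0=2-2=0
CMP r0, #0  (cmp 0,0)
BGT body: not taken
SUB r5, r7, #9 → r5=21-9=12
halt.

12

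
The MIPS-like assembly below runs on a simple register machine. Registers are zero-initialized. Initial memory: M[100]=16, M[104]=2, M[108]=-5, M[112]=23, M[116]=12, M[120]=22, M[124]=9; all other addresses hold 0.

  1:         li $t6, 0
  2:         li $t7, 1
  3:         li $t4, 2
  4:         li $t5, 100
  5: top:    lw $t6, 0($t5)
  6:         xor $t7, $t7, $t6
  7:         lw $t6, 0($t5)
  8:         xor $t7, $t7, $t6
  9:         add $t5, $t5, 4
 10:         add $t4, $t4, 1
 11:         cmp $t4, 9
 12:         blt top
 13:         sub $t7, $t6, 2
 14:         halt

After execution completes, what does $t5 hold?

128

after li $t6, 0: $t6=0
after li $t7, 1: $t7=1
after li $t4, 2: $t4=2
after li $t5, 100: $t5=100
after lw $t6, 0($t5): $t6=M[100]=16
after xor $t7, $t7, $t6: $t7=1^16=17
after lw $t6, 0($t5): $t6=M[100]=16
after xor $t7, $t7, $t6: $t7=17^16=1
after add $t5, $t5, 4: $t5=100+4=104
after add $t4, $t4, 1: $t4=2+1=3
cmp $t4, 9  (cmp 3,9)
blt top: taken
after lw $t6, 0($t5): $t6=M[104]=2
after xor $t7, $t7, $t6: $t7=1^2=3
after lw $t6, 0($t5): $t6=M[104]=2
after xor $t7, $t7, $t6: $t7=3^2=1
after add $t5, $t5, 4: $t5=104+4=108
after add $t4, $t4, 1: $t4=3+1=4
cmp $t4, 9  (cmp 4,9)
blt top: taken
after lw $t6, 0($t5): $t6=M[108]=-5
after xor $t7, $t7, $t6: $t7=1^(-5)=-6
after lw $t6, 0($t5): $t6=M[108]=-5
after xor $t7, $t7, $t6: $t7=(-6)^(-5)=1
after add $t5, $t5, 4: $t5=108+4=112
after add $t4, $t4, 1: $t4=4+1=5
cmp $t4, 9  (cmp 5,9)
blt top: taken
after lw $t6, 0($t5): $t6=M[112]=23
after xor $t7, $t7, $t6: $t7=1^23=22
after lw $t6, 0($t5): $t6=M[112]=23
after xor $t7, $t7, $t6: $t7=22^23=1
after add $t5, $t5, 4: $t5=112+4=116
after add $t4, $t4, 1: $t4=5+1=6
cmp $t4, 9  (cmp 6,9)
blt top: taken
after lw $t6, 0($t5): $t6=M[116]=12
after xor $t7, $t7, $t6: $t7=1^12=13
after lw $t6, 0($t5): $t6=M[116]=12
after xor $t7, $t7, $t6: $t7=13^12=1
after add $t5, $t5, 4: $t5=116+4=120
after add $t4, $t4, 1: $t4=6+1=7
cmp $t4, 9  (cmp 7,9)
blt top: taken
after lw $t6, 0($t5): $t6=M[120]=22
after xor $t7, $t7, $t6: $t7=1^22=23
after lw $t6, 0($t5): $t6=M[120]=22
after xor $t7, $t7, $t6: $t7=23^22=1
after add $t5, $t5, 4: $t5=120+4=124
after add $t4, $t4, 1: $t4=7+1=8
cmp $t4, 9  (cmp 8,9)
blt top: taken
after lw $t6, 0($t5): $t6=M[124]=9
after xor $t7, $t7, $t6: $t7=1^9=8
after lw $t6, 0($t5): $t6=M[124]=9
after xor $t7, $t7, $t6: $t7=8^9=1
after add $t5, $t5, 4: $t5=124+4=128
after add $t4, $t4, 1: $t4=8+1=9
cmp $t4, 9  (cmp 9,9)
blt top: not taken
after sub $t7, $t6, 2: $t7=9-2=7
halt.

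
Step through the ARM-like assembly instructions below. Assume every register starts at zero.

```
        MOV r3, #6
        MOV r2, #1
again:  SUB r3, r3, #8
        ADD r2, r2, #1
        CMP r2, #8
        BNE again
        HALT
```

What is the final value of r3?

r3=6
r2=1
r3=6-8=-2
r2=1+1=2
CMP r2, #8  (cmp 2,8)
BNE again: taken
r3=(-2)-8=-10
r2=2+1=3
CMP r2, #8  (cmp 3,8)
BNE again: taken
r3=(-10)-8=-18
r2=3+1=4
CMP r2, #8  (cmp 4,8)
BNE again: taken
r3=(-18)-8=-26
r2=4+1=5
CMP r2, #8  (cmp 5,8)
BNE again: taken
r3=(-26)-8=-34
r2=5+1=6
CMP r2, #8  (cmp 6,8)
BNE again: taken
r3=(-34)-8=-42
r2=6+1=7
CMP r2, #8  (cmp 7,8)
BNE again: taken
r3=(-42)-8=-50
r2=7+1=8
CMP r2, #8  (cmp 8,8)
BNE again: not taken
halt.

-50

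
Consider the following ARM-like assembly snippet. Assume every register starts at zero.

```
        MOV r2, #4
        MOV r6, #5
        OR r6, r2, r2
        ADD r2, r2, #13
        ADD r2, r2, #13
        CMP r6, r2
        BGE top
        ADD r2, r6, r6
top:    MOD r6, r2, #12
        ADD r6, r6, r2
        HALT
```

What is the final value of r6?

16

MOV r2, #4 → r2=4
MOV r6, #5 → r6=5
OR r6, r2, r2 → r6=4|4=4
ADD r2, r2, #13 → r2=4+13=17
ADD r2, r2, #13 → r2=17+13=30
CMP r6, r2  (cmp 4,30)
BGE top: not taken
ADD r2, r6, r6 → r2=4+4=8
MOD r6, r2, #12 → r6=8%12=8
ADD r6, r6, r2 → r6=8+8=16
halt.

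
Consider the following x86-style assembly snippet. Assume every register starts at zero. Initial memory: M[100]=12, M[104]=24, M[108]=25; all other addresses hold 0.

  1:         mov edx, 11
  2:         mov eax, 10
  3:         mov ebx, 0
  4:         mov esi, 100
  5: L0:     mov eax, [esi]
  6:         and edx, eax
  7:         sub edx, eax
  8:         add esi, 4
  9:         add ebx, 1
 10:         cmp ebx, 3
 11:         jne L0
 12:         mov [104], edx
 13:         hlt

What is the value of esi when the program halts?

112

after mov edx, 11: edx=11
after mov eax, 10: eax=10
after mov ebx, 0: ebx=0
after mov esi, 100: esi=100
after mov eax, [esi]: eax=M[100]=12
after and edx, eax: edx=11&12=8
after sub edx, eax: edx=8-12=-4
after add esi, 4: esi=100+4=104
after add ebx, 1: ebx=0+1=1
cmp ebx, 3  (cmp 1,3)
jne L0: taken
after mov eax, [esi]: eax=M[104]=24
after and edx, eax: edx=(-4)&24=24
after sub edx, eax: edx=24-24=0
after add esi, 4: esi=104+4=108
after add ebx, 1: ebx=1+1=2
cmp ebx, 3  (cmp 2,3)
jne L0: taken
after mov eax, [esi]: eax=M[108]=25
after and edx, eax: edx=0&25=0
after sub edx, eax: edx=0-25=-25
after add esi, 4: esi=108+4=112
after add ebx, 1: ebx=2+1=3
cmp ebx, 3  (cmp 3,3)
jne L0: not taken
mov [104], edx → M[104]=-25
halt.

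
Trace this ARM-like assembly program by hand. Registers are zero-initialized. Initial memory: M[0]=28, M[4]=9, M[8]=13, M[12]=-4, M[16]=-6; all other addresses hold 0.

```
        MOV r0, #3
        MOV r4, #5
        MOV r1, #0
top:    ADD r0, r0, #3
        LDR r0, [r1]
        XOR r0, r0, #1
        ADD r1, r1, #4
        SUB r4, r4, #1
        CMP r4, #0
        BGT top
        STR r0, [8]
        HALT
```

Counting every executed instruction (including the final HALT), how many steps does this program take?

40

r0=3
r4=5
r1=0
r0=3+3=6
r0=M[0]=28
r0=28^1=29
r1=0+4=4
r4=5-1=4
CMP r4, #0  (cmp 4,0)
BGT top: taken
r0=29+3=32
r0=M[4]=9
r0=9^1=8
r1=4+4=8
r4=4-1=3
CMP r4, #0  (cmp 3,0)
BGT top: taken
r0=8+3=11
r0=M[8]=13
r0=13^1=12
r1=8+4=12
r4=3-1=2
CMP r4, #0  (cmp 2,0)
BGT top: taken
r0=12+3=15
r0=M[12]=-4
r0=(-4)^1=-3
r1=12+4=16
r4=2-1=1
CMP r4, #0  (cmp 1,0)
BGT top: taken
r0=(-3)+3=0
r0=M[16]=-6
r0=(-6)^1=-5
r1=16+4=20
r4=1-1=0
CMP r4, #0  (cmp 0,0)
BGT top: not taken
STR r0, [8] → M[8]=-5
halt.
Total executed instructions: 40.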